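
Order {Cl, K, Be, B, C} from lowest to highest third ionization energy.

After 2 electrons have been removed, what remains? Cl²⁺ still has 5 valence electrons; K²⁺ is already 1 electron into the core; Be²⁺ is the bare [He] core; B²⁺ still has 1 valence electron; C²⁺ still has 2 valence electrons.
Usually core removal costs more than valence removal, but here the competition is close: a tightly held n=2 valence electron can cost more to remove than an n=3 core electron, so the actual values have to decide it.
Valence configurations: Cl²⁺ [Ne]3s²3p³, B²⁺ [He]2s¹, C²⁺ [He]2s².
Approximate IE_3 values (kJ/mol): Cl 3822, K 4420, Be 14849, B 3660, C 4620.
Hence IE_3: B < Cl < K < C < Be.

B, Cl, K, C, Be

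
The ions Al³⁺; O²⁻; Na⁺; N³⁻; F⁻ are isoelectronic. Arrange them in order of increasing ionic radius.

Al³⁺, Na⁺, F⁻, O²⁻, N³⁻

All of these have 10 electrons, so size is governed by nuclear charge alone: the more protons, the stronger the pull on the same electron cloud, and the smaller the ion.
Nuclear charges: Al³⁺ (Z=13), Na⁺ (Z=11), F⁻ (Z=9), O²⁻ (Z=8), N³⁻ (Z=7).
Smallest to largest: Al³⁺ < Na⁺ < F⁻ < O²⁻ < N³⁻.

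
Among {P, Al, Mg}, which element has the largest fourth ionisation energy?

Al

After 3 electrons have been removed, what remains? P³⁺ still has 2 valence electrons; Al³⁺ is the bare [Ne] core; Mg³⁺ is already 1 electron into the core.
Breaking into a closed-shell core is much more expensive than removing a leftover valence electron — Mg and Al have the largest IE_4 here.
Approximate IE_4 values (kJ/mol): P 4964, Al 11577, Mg 10543.
Overall IE_4 order: P < Mg < Al.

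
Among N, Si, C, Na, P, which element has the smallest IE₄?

Si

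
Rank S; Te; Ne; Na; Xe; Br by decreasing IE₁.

Ne is in period 2, group 18; Na is in period 3, group 1; S is in period 3, group 16; Br is in period 4, group 17; Te is in period 5, group 16; Xe is in period 5, group 18.
Across a period the outer electron is held more tightly (higher IE₁); down a group it sits in a higher shell, more shielded, and comes off more easily.
These span different periods and groups, so the two trends combine.
Te > Na: period and group pull opposite ways; the across-period shift dominates (869 vs 496 kJ/mol).
S > Te: they share group 16; the group trend gives S the larger value.
Br > S: period and group pull opposite ways; the across-period shift dominates (1140 vs 1000 kJ/mol).
Xe > Br: period and group pull opposite ways; the across-period shift dominates (1170 vs 1140 kJ/mol).
Ne > Xe: Ne sits above Xe in group 18, so the down-group effect alone puts Ne higher.
Approximate values (kJ/mol): Ne 2081, Na 496, S 1000, Br 1140, Te 869, Xe 1170.
So from highest to lowest: Ne > Xe > Br > S > Te > Na.

Ne > Xe > Br > S > Te > Na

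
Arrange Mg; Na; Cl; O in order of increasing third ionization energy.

IE_3 is the cost of taking one more electron from the +2 cation: Mg²⁺ is the bare [Ne] core; Na²⁺ is already 1 electron into the core; Cl²⁺ still has 5 valence electrons; O²⁺ still has 4 valence electrons.
Core electrons are held far more tightly than valence electrons, so Na and Mg top the IE_3 order.
Valence configurations: Cl²⁺ [Ne]3s²3p³, O²⁺ [He]2s²2p².
The numbers (kJ/mol): Mg 7733, Na 6910, Cl 3822, O 5300.
So the third ionization energies run Cl < O < Na < Mg.

Cl, O, Na, Mg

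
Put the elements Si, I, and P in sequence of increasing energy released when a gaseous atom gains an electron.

P < Si < I

Atoms with high Z_eff and room in the valence shell (especially the halogens) have the most exothermic electron affinities.
Here both period and group differ, so the two effects have to be weighed against each other.
Si > P: this pair runs against the simple trend — see the exception note.
I > Si: period and group pull opposite ways; the across-period shift dominates (295 vs 134 kJ/mol).
Note the exception: Si has a higher electron affinity than P, contrary to the simple trend — adding an electron to P's half-filled 3p³ is unfavourable, so Si (3p²) has the more exothermic EA.
Tabulated electron affinity (kJ/mol): Si 134, P 72, I 295.
So from lowest to highest: P < Si < I.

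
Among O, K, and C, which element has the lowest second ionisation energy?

Consider each +1 ion: O⁺ still has 5 valence electrons; K⁺ is the bare [Ar] core; C⁺ still has 3 valence electrons.
Usually core removal costs more than valence removal, but here the competition is close: a tightly held n=2 valence electron can cost more to remove than an n=3 core electron, so the actual values have to decide it.
Valence configurations: O⁺ [He]2s²2p³, C⁺ [He]2s²2p¹.
Approximate IE_2 values (kJ/mol): O 3388, K 3052, C 2353.
Putting it together, IE_2: C < K < O.

C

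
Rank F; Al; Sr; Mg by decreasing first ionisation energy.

First ionization energy rises across a period (greater Z_eff holds electrons more tightly) and falls down a group (valence electrons are farther from the nucleus).
These span different periods and groups, so the two trends combine.
Al > Sr: both effects reinforce here, so Al is clearly the higher of the two.
Mg > Al: this pair runs against the simple trend — see the exception note.
F > Mg: relative to Mg, both the across-period and down-group shifts push F's first ionization energy up.
Note the exception: Mg has a higher first ionization energy than Al, contrary to the simple trend — Al's single 3p electron is easier to remove than one from Mg's filled 3s².
Approximate values (kJ/mol): F 1681, Mg 738, Al 578, Sr 550.
So from highest to lowest: F > Mg > Al > Sr.

F > Mg > Al > Sr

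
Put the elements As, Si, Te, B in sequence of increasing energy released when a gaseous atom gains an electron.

B < As < Si < Te

EA tends to increase across a period and decrease down a group, though the pattern is less regular than for IE or radius.
A diagonal step moves right (one effect) and down (the opposite effect) at once.
As > B: period and group pull opposite ways; the across-period shift dominates (78 vs 27 kJ/mol).
Si > As: period and group pull opposite ways; the down-group shift dominates (134 vs 78 kJ/mol).
Te > Si: period and group pull opposite ways; the across-period shift dominates (190 vs 134 kJ/mol).
Tabulated electron affinity (kJ/mol): B 27, Si 134, As 78, Te 190.
So from lowest to highest: B < As < Si < Te.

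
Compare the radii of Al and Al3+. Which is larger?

Al

Forming Al3+ removes 3 electrons from Al. Fewer electrons for the same nuclear charge means less shielding and a higher Z_eff on the remaining electrons, and for main-group metals the entire outer shell is lost.
A cation is smaller than its parent atom: Al3+ < Al.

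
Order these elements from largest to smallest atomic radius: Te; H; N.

Te > N > H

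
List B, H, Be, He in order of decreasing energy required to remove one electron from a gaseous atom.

He > H > Be > B

H is in period 1, group 1; He is in period 1, group 18; Be is in period 2, group 2; B is in period 2, group 13.
Across a period the outer electron is held more tightly (higher IE₁); down a group it sits in a higher shell, more shielded, and comes off more easily.
Here both period and group differ, so the two effects have to be weighed against each other.
Be > B: this pair runs against the simple trend — see the exception note.
H > Be: period and group pull opposite ways; the down-group shift dominates (1312 vs 900 kJ/mol).
He > H: He lies to the right of H in period 1, so the across-period effect alone puts He higher.
Note the exception: Be has a higher first ionization energy than B, contrary to the simple trend — removing B's lone 2p electron is easier than breaking Be's filled 2s².
For reference (kJ/mol): H 1312, He 2372, Be 900, B 801.
So from highest to lowest: He > H > Be > B.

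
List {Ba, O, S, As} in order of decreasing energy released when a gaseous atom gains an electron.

S > O > As > Ba

O is in period 2, group 16; S is in period 3, group 16; As is in period 4, group 15; Ba is in period 6, group 2.
EA tends to increase across a period and decrease down a group, though the pattern is less regular than for IE or radius.
Neither a single period nor a single group — weigh both effects.
As > Ba: both effects reinforce here, so As is clearly the higher of the two.
O > As: relative to As, both the across-period and down-group shifts push O's electron affinity up.
S > O: this pair runs against the simple trend — see the exception note.
Note the exception: S has a higher electron affinity than O, contrary to the simple trend — the compact 2p subshell of O repels the added electron more than S's larger 3p does.
Approximate values (kJ/mol): O 141, S 200, As 78, Ba 14.
So from highest to lowest: S > O > As > Ba.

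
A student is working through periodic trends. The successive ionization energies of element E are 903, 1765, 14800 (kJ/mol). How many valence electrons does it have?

2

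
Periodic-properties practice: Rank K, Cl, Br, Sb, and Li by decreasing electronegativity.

Cl > Br > Sb > Li > K

Li is in period 2, group 1; Cl is in period 3, group 17; K is in period 4, group 1; Br is in period 4, group 17; Sb is in period 5, group 15.
EN rises left→right (higher Z_eff, smaller atoms) and falls top→bottom (larger, more shielded atoms).
Neither a single period nor a single group — weigh both effects.
Li > K: Li sits above K in group 1, so the down-group effect alone puts Li higher.
Sb > Li: period and group pull opposite ways; the across-period shift dominates (2.05 vs 0.98).
Br > Sb: both effects reinforce here, so Br is clearly the higher of the two.
Cl > Br: they share group 17; the group trend gives Cl the larger value.
For reference (Pauling): Li 0.98, Cl 3.16, K 0.82, Br 2.96, Sb 2.05.
So from highest to lowest: Cl > Br > Sb > Li > K.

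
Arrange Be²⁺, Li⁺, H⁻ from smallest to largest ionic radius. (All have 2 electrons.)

Be²⁺ < Li⁺ < H⁻

All of these have 2 electrons, so size is governed by nuclear charge alone: the more protons, the stronger the pull on the same electron cloud, and the smaller the ion.
Nuclear charges: Be²⁺ (Z=4), Li⁺ (Z=3), H⁻ (Z=1).
Smallest to largest: Be²⁺ < Li⁺ < H⁻.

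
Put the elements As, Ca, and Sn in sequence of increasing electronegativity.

Ca is in period 4, group 2; As is in period 4, group 15; Sn is in period 5, group 14.
EN rises left→right (higher Z_eff, smaller atoms) and falls top→bottom (larger, more shielded atoms).
These span different periods and groups, so the two trends combine.
Sn > Ca: the two effects oppose for this pair; the across-period effect wins (1.96 vs 1.00).
As > Sn: both effects reinforce here, so As is clearly the higher of the two.
Tabulated electronegativity (Pauling): Ca 1.00, As 2.18, Sn 1.96.
So from lowest to highest: Ca < Sn < As.

Ca < Sn < As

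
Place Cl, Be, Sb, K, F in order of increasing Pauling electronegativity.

Electronegativity increases across a period and decreases down a group, tracking effective nuclear charge and atomic size.
Here both period and group differ, so the two effects have to be weighed against each other.
Be > K: both effects reinforce here, so Be is clearly the higher of the two.
Sb > Be: the two effects oppose for this pair; the across-period effect wins (2.05 vs 1.57).
Cl > Sb: both effects reinforce here, so Cl is clearly the higher of the two.
F > Cl: they share group 17; the group trend gives F the larger value.
Approximate values (Pauling): Be 1.57, F 3.98, Cl 3.16, K 0.82, Sb 2.05.
So from lowest to highest: K < Be < Sb < Cl < F.

K, Be, Sb, Cl, F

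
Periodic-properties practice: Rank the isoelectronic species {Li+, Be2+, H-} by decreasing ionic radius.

H-, Li+, Be2+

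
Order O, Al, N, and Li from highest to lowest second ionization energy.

Li > O > N > Al

The second ionization energy removes an electron from the +1 ion. For each element: O⁺ still has 5 valence electrons; Al⁺ still has 2 valence electrons; N⁺ still has 4 valence electrons; Li⁺ is the bare [He] core.
Pulling an electron out of a noble-gas core costs far more than removing a remaining valence electron, so Li sits at the high end of IE_2.
Valence configurations: O⁺ [He]2s²2p³, Al⁺ [Ne]3s², N⁺ [He]2s²2p².
Tabulated IE_2 (kJ/mol): O 3388, Al 1817, N 2856, Li 7298.
Putting it together, IE_2: Al < N < O < Li.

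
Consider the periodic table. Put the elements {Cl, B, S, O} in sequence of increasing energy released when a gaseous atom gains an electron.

B, O, S, Cl

Atoms with high Z_eff and room in the valence shell (especially the halogens) have the most exothermic electron affinities.
Neither a single period nor a single group — weigh both effects.
O > B: O lies to the right of B in period 2, so the across-period effect alone puts O higher.
S > O: this pair runs against the simple trend — see the exception note.
Cl > S: both are in period 3; the period trend gives Cl the larger value.
Note the exception: S has a higher electron affinity than O, contrary to the simple trend — the compact 2p subshell of O repels the added electron more than S's larger 3p does.
For reference (kJ/mol): B 27, O 141, S 200, Cl 349.
So from lowest to highest: B < O < S < Cl.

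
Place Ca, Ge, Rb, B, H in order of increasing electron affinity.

Ca < B < Rb < H < Ge

H is in period 1, group 1; B is in period 2, group 13; Ca is in period 4, group 2; Ge is in period 4, group 14; Rb is in period 5, group 1.
Electron affinity generally becomes more exothermic across a period toward the halogens and less exothermic down a group.
Here both period and group differ, so the two effects have to be weighed against each other.
B > Ca: both effects reinforce here, so B is clearly the higher of the two.
Rb > B: this pair runs against the simple trend — see the exception note.
H > Rb: H sits above Rb in group 1, so the down-group effect alone puts H higher.
Ge > H: the two effects oppose for this pair; the across-period effect wins (119 vs 73 kJ/mol).
Note the exception: Rb has a higher electron affinity than B, contrary to the simple trend — B's ns²np¹ configuration gives only a small electron affinity — the sparsely filled np subshell binds an added electron weakly.
Note the exception: Rb has a higher electron affinity than Ca, contrary to the simple trend — adding an electron to Ca (ns²) has to open a new, higher-energy np subshell, which is unfavourable.
For reference (kJ/mol): H 73, B 27, Ca 2, Ge 119, Rb 47.
So from lowest to highest: Ca < B < Rb < H < Ge.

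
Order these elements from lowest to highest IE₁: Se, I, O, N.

Se < I < O < N

N is in period 2, group 15; O is in period 2, group 16; Se is in period 4, group 16; I is in period 5, group 17.
Removing the outermost electron gets harder across a period and easier down a group.
These span different periods and groups, so the two trends combine.
I > Se: the two effects oppose for this pair; the across-period effect wins (1008 vs 941 kJ/mol).
O > I: period and group pull opposite ways; the down-group shift dominates (1314 vs 1008 kJ/mol).
N > O: this pair runs against the simple trend — see the exception note.
Note the exception: N has a higher first ionization energy than O, contrary to the simple trend — pairing an electron in O's 2p⁴ costs repulsion energy, so O ionizes more easily than half-filled N (2p³).
Tabulated first ionization energy (kJ/mol): N 1402, O 1314, Se 941, I 1008.
So from lowest to highest: Se < I < O < N.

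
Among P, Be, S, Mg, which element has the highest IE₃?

Consider each +2 ion: P²⁺ still has 3 valence electrons; Be²⁺ is the bare [He] core; S²⁺ still has 4 valence electrons; Mg²⁺ is the bare [Ne] core.
Core electrons are held far more tightly than valence electrons, so Mg and Be top the IE_3 order.
Valence configurations: P²⁺ [Ne]3s²3p¹, S²⁺ [Ne]3s²3p².
Approximate IE_3 values (kJ/mol): P 2914, Be 14849, S 3357, Mg 7733.
So the third ionization energies run P < S < Mg < Be.

Be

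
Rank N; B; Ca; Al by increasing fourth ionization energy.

Consider each +3 ion: N³⁺ still has 2 valence electrons; B³⁺ is the bare [He] core; Ca³⁺ is already 1 electron into the core; Al³⁺ is the bare [Ne] core.
Usually core removal costs more than valence removal, but here the competition is close: a tightly held n=2 valence electron can cost more to remove than an n=3 core electron, so the actual values have to decide it.
Tabulated IE_4 (kJ/mol): N 7475, B 25026, Ca 6491, Al 11577.
Putting it together, IE_4: Ca < N < Al < B.

Ca, N, Al, B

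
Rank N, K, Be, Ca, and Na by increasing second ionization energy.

Ca, Be, N, K, Na

The second ionization energy removes an electron from the +1 ion. For each element: N⁺ still has 4 valence electrons; K⁺ is the bare [Ar] core; Be⁺ still has 1 valence electron; Ca⁺ still has 1 valence electron; Na⁺ is the bare [Ne] core.
Breaking into a closed-shell core is much more expensive than removing a leftover valence electron — K and Na have the largest IE_2 here.
Valence configurations: N⁺ [He]2s²2p², Be⁺ [He]2s¹, Ca⁺ [Ar]4s¹.
Tabulated IE_2 (kJ/mol): N 2856, K 3052, Be 1757, Ca 1145, Na 4562.
Putting it together, IE_2: Ca < Be < N < K < Na.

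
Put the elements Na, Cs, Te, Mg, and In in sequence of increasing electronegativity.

Cs < Na < Mg < In < Te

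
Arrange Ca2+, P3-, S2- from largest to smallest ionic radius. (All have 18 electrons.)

P3-, S2-, Ca2+

All of these have 18 electrons, so size is governed by nuclear charge alone: the more protons, the stronger the pull on the same electron cloud, and the smaller the ion.
Nuclear charges: Ca2+ (Z=20), S2- (Z=16), P3- (Z=15).
Largest to smallest: P3- > S2- > Ca2+.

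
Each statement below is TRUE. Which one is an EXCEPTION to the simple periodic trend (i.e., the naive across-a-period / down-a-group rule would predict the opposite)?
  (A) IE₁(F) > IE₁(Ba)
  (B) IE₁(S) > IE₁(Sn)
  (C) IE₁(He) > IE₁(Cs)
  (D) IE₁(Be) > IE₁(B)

(D)

The general trend: first ionisation energy increases across a period and decreases down a group.
(A) F (period 2, group 17) vs Ba (period 6, group 2): the stated order agrees with the simple trend.
(B) S (period 3, group 16) vs Sn (period 5, group 14): the stated order agrees with the simple trend.
(C) He (period 1, group 18) vs Cs (period 6, group 1): the stated order agrees with the simple trend.
(D) Be (period 2, group 2) vs B (period 2, group 13): the stated order contradicts the simple trend.
The exception is (D): removing B's lone 2p electron is easier than breaking Be's filled 2s².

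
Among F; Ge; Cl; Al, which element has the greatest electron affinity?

F is in period 2, group 17; Al is in period 3, group 13; Cl is in period 3, group 17; Ge is in period 4, group 14.
EA tends to increase across a period and decrease down a group, though the pattern is less regular than for IE or radius.
Neither a single period nor a single group — weigh both effects.
Ge > Al: the two effects oppose for this pair; the across-period effect wins (119 vs 42 kJ/mol).
F > Ge: relative to Ge, both the across-period and down-group shifts push F's electron affinity up.
Cl > F: this pair runs against the simple trend — see the exception note.
Note the exception: Cl has a higher electron affinity than F, contrary to the simple trend — F's small 2p subshell makes the incoming electron feel strong e⁻–e⁻ repulsion, so Cl actually releases more energy on gaining an electron.
For reference (kJ/mol): F 328, Al 42, Cl 349, Ge 119.
The greatest electron affinity among these belongs to Cl.

Cl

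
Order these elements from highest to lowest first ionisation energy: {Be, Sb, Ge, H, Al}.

H is in period 1, group 1; Be is in period 2, group 2; Al is in period 3, group 13; Ge is in period 4, group 14; Sb is in period 5, group 15.
First ionization energy rises across a period (greater Z_eff holds electrons more tightly) and falls down a group (valence electrons are farther from the nucleus).
These sit on a diagonal, where the across-period and down-group effects partly cancel.
Ge > Al: period and group pull opposite ways; the across-period shift dominates (762 vs 578 kJ/mol).
Sb > Ge: the two effects oppose for this pair; the across-period effect wins (831 vs 762 kJ/mol).
Be > Sb: the two effects oppose for this pair; the down-group effect wins (900 vs 831 kJ/mol).
H > Be: the two effects oppose for this pair; the down-group effect wins (1312 vs 900 kJ/mol).
For reference (kJ/mol): H 1312, Be 900, Al 578, Ge 762, Sb 831.
So from highest to lowest: H > Be > Sb > Ge > Al.

H > Be > Sb > Ge > Al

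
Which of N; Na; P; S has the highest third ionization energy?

The third ionization energy removes an electron from the +2 ion. For each element: N²⁺ still has 3 valence electrons; Na²⁺ is already 1 electron into the core; P²⁺ still has 3 valence electrons; S²⁺ still has 4 valence electrons.
Breaking into a closed-shell core is much more expensive than removing a leftover valence electron — Na has the largest IE_3 here.
Valence configurations: N²⁺ [He]2s²2p¹, P²⁺ [Ne]3s²3p¹, S²⁺ [Ne]3s²3p².
Approximate IE_3 values (kJ/mol): N 4578, Na 6910, P 2914, S 3357.
Overall IE_3 order: P < S < N < Na.

Na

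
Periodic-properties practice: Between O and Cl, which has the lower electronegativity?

Cl

O is in period 2, group 16; Cl is in period 3, group 17.
EN rises left→right (higher Z_eff, smaller atoms) and falls top→bottom (larger, more shielded atoms).
These sit on a diagonal, where the across-period and down-group effects partly cancel.
O > Cl: the two effects oppose for this pair; the down-group effect wins (3.44 vs 3.16).
Tabulated electronegativity (Pauling): O 3.44, Cl 3.16.
So Cl has the lower electronegativity (Cl < O).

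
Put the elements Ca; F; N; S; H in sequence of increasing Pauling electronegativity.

H is in period 1, group 1; N is in period 2, group 15; F is in period 2, group 17; S is in period 3, group 16; Ca is in period 4, group 2.
Smaller atoms with higher effective nuclear charge are more electronegative.
These span different periods and groups, so the two trends combine.
H > Ca: the two effects oppose for this pair; the down-group effect wins (2.20 vs 1.00).
S > H: period and group pull opposite ways; the across-period shift dominates (2.58 vs 2.20).
N > S: period and group pull opposite ways; the down-group shift dominates (3.04 vs 2.58).
F > N: F lies to the right of N in period 2, so the across-period effect alone puts F higher.
For reference (Pauling): H 2.20, N 3.04, F 3.98, S 2.58, Ca 1.00.
So from lowest to highest: Ca < H < S < N < F.

Ca < H < S < N < F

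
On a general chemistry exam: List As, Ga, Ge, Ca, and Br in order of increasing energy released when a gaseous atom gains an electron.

Adding an electron releases more energy for atoms nearer the top right (short of the noble gases).
All lie in period 4; the across-period trend (electron affinity increases left to right) applies, with the exception below.
Note the exception: Ge has a higher electron affinity than As, contrary to the simple trend — adding an electron to As's half-filled 4p³ is unfavourable, so Ge (4p²) has the more exothermic EA.
Tabulated electron affinity (kJ/mol): Ca 2, Ga 29, Ge 119, As 78, Br 325.
So from lowest to highest: Ca < Ga < As < Ge < Br.

Ca < Ga < As < Ge < Br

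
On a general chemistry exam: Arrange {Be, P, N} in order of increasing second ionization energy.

The second ionization energy removes an electron from the +1 ion. For each element: Be⁺ still has 1 valence electron; P⁺ still has 4 valence electrons; N⁺ still has 4 valence electrons.
All are still removing valence electrons, so compare the +1 ions as you would atoms: IE_2 generally rises across a period (higher Z_eff) and falls down a group (larger shell), subject to the usual subshell exceptions.
Valence configurations: Be⁺ [He]2s¹, P⁺ [Ne]3s²3p², N⁺ [He]2s²2p².
Tabulated IE_2 (kJ/mol): Be 1757, P 1907, N 2856.
Putting it together, IE_2: Be < P < N.

Be, P, N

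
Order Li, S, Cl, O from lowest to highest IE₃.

S < Cl < O < Li

Consider each +2 ion: Li²⁺ is already 1 electron into the core; S²⁺ still has 4 valence electrons; Cl²⁺ still has 5 valence electrons; O²⁺ still has 4 valence electrons.
Core electrons are held far more tightly than valence electrons, so Li tops the IE_3 order.
Valence configurations: S²⁺ [Ne]3s²3p², Cl²⁺ [Ne]3s²3p³, O²⁺ [He]2s²2p².
Approximate IE_3 values (kJ/mol): Li 11815, S 3357, Cl 3822, O 5300.
So the third ionization energies run S < Cl < O < Li.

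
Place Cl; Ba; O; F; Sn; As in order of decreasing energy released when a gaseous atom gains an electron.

Cl > F > O > Sn > As > Ba

O is in period 2, group 16; F is in period 2, group 17; Cl is in period 3, group 17; As is in period 4, group 15; Sn is in period 5, group 14; Ba is in period 6, group 2.
EA tends to increase across a period and decrease down a group, though the pattern is less regular than for IE or radius.
Neither a single period nor a single group — weigh both effects.
As > Ba: relative to Ba, both the across-period and down-group shifts push As's electron affinity up.
Sn > As: this pair runs against the simple trend — see the exception note.
O > Sn: relative to Sn, both the across-period and down-group shifts push O's electron affinity up.
F > O: F lies to the right of O in period 2, so the across-period effect alone puts F higher.
Cl > F: this pair runs against the simple trend — see the exception note.
Note the exception: Sn has a higher electron affinity than As, contrary to the simple trend — adding an electron to As's half-filled np³ subshell costs electron-pairing energy.
Note the exception: Cl has a higher electron affinity than F, contrary to the simple trend — F's small 2p subshell makes the incoming electron feel strong e⁻–e⁻ repulsion, so Cl actually releases more energy on gaining an electron.
Approximate values (kJ/mol): O 141, F 328, Cl 349, As 78, Sn 107, Ba 14.
So from highest to lowest: Cl > F > O > Sn > As > Ba.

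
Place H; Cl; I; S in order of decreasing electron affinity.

Adding an electron releases more energy for atoms nearer the top right (short of the noble gases).
These span different periods and groups, so the two trends combine.
S > H: period and group pull opposite ways; the across-period shift dominates (200 vs 73 kJ/mol).
I > S: period and group pull opposite ways; the across-period shift dominates (295 vs 200 kJ/mol).
Cl > I: Cl sits above I in group 17, so the down-group effect alone puts Cl higher.
Tabulated electron affinity (kJ/mol): H 73, S 200, Cl 349, I 295.
So from highest to lowest: Cl > I > S > H.

Cl > I > S > H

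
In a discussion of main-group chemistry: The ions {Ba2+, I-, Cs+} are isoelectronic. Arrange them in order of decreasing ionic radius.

All of these have 54 electrons, so size is governed by nuclear charge alone: the more protons, the stronger the pull on the same electron cloud, and the smaller the ion.
Nuclear charges: Ba2+ (Z=56), Cs+ (Z=55), I- (Z=53).
Largest to smallest: I- > Cs+ > Ba2+.

I-, Cs+, Ba2+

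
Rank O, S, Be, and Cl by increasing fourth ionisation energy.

IE_4 is the cost of taking one more electron from the +3 cation: O³⁺ still has 3 valence electrons; S³⁺ still has 3 valence electrons; Be³⁺ is already 1 electron into the core; Cl³⁺ still has 4 valence electrons.
Pulling an electron out of a noble-gas core costs far more than removing a remaining valence electron, so Be sits at the high end of IE_4.
Valence configurations: O³⁺ [He]2s²2p¹, S³⁺ [Ne]3s²3p¹, Cl³⁺ [Ne]3s²3p².
Approximate IE_4 values (kJ/mol): O 7469, S 4556, Be 21007, Cl 5159.
Overall IE_4 order: S < Cl < O < Be.

S, Cl, O, Be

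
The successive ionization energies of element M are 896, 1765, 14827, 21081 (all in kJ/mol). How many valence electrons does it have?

2

Look for the largest jump between consecutive ionization energies: IE3/IE2 ≈ 8.4, far larger than any earlier ratio.
That jump marks the point where a core electron is being removed. So the atom has 2 valence electrons.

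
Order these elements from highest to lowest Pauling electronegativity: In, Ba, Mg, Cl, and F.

F > Cl > In > Mg > Ba

F is in period 2, group 17; Mg is in period 3, group 2; Cl is in period 3, group 17; In is in period 5, group 13; Ba is in period 6, group 2.
EN rises left→right (higher Z_eff, smaller atoms) and falls top→bottom (larger, more shielded atoms).
Neither a single period nor a single group — weigh both effects.
Mg > Ba: they share group 2; the group trend gives Mg the larger value.
In > Mg: the two effects oppose for this pair; the across-period effect wins (1.78 vs 1.31).
Cl > In: relative to In, both the across-period and down-group shifts push Cl's electronegativity up.
F > Cl: they share group 17; the group trend gives F the larger value.
Tabulated electronegativity (Pauling): F 3.98, Mg 1.31, Cl 3.16, In 1.78, Ba 0.89.
So from highest to lowest: F > Cl > In > Mg > Ba.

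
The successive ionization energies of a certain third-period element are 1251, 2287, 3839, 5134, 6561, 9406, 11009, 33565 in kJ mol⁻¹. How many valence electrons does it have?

Look for the largest jump between consecutive ionization energies: IE8/IE7 ≈ 3.0, far larger than any earlier ratio.
That jump marks the point where a core electron is being removed. So the atom has 7 valence electrons.

7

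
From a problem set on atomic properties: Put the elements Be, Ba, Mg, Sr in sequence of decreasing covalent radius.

Be is in period 2, group 2; Mg is in period 3, group 2; Sr is in period 5, group 2; Ba is in period 6, group 2.
Across a period the added protons contract the valence shell; down a group each new principal shell makes the atom larger.
All are in group 2, so atomic radius increases down the group.
So from largest to smallest: Ba > Sr > Mg > Be.

Ba > Sr > Mg > Be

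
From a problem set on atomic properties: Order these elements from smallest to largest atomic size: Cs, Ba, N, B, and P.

N < B < P < Ba < Cs

B is in period 2, group 13; N is in period 2, group 15; P is in period 3, group 15; Cs is in period 6, group 1; Ba is in period 6, group 2.
Radius decreases left→right (rising Z_eff, same n) and increases top→bottom (higher n).
Neither a single period nor a single group — weigh both effects.
B > N: B lies to the left of N in period 2, so the across-period effect alone puts B larger.
P > B: the two effects oppose for this pair; the down-group effect wins (111 vs 85 pm).
Ba > P: both effects reinforce here, so Ba is clearly the larger of the two.
Cs > Ba: both are in period 6; the period trend gives Cs the larger value.
For reference (pm): B 85, N 71, P 111, Cs 232, Ba 196.
So from smallest to largest: N < B < P < Ba < Cs.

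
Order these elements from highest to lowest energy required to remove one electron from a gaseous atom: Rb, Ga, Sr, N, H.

N, H, Ga, Sr, Rb

H is in period 1, group 1; N is in period 2, group 15; Ga is in period 4, group 13; Rb is in period 5, group 1; Sr is in period 5, group 2.
IE₁ increases left→right with effective nuclear charge and decreases top→bottom as the valence shell moves farther out.
Here both period and group differ, so the two effects have to be weighed against each other.
Sr > Rb: Sr lies to the right of Rb in period 5, so the across-period effect alone puts Sr higher.
Ga > Sr: relative to Sr, both the across-period and down-group shifts push Ga's first ionization energy up.
H > Ga: the two effects oppose for this pair; the down-group effect wins (1312 vs 579 kJ/mol).
N > H: period and group pull opposite ways; the across-period shift dominates (1402 vs 1312 kJ/mol).
Approximate values (kJ/mol): H 1312, N 1402, Ga 579, Rb 403, Sr 550.
So from highest to lowest: N > H > Ga > Sr > Rb.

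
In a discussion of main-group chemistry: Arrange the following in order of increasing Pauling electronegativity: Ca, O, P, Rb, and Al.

Rb, Ca, Al, P, O

O is in period 2, group 16; Al is in period 3, group 13; P is in period 3, group 15; Ca is in period 4, group 2; Rb is in period 5, group 1.
Electronegativity increases across a period and decreases down a group, tracking effective nuclear charge and atomic size.
Here both period and group differ, so the two effects have to be weighed against each other.
Ca > Rb: relative to Rb, both the across-period and down-group shifts push Ca's electronegativity up.
Al > Ca: both effects reinforce here, so Al is clearly the higher of the two.
P > Al: both are in period 3; the period trend gives P the larger value.
O > P: relative to P, both the across-period and down-group shifts push O's electronegativity up.
Tabulated electronegativity (Pauling): O 3.44, Al 1.61, P 2.19, Ca 1.00, Rb 0.82.
So from lowest to highest: Rb < Ca < Al < P < O.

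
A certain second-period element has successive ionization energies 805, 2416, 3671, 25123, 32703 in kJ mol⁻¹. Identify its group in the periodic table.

Group 13

Look for the largest jump between consecutive ionization energies: IE4/IE3 ≈ 6.8, far larger than any earlier ratio.
That jump marks the point where a core electron is being removed. So the atom has 3 valence electrons.
A main-group element with 3 valence electrons is in group 13.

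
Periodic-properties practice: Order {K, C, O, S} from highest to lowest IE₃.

The third ionization energy removes an electron from the +2 ion. For each element: K²⁺ is already 1 electron into the core; C²⁺ still has 2 valence electrons; O²⁺ still has 4 valence electrons; S²⁺ still has 4 valence electrons.
Usually core removal costs more than valence removal, but here the competition is close: a tightly held n=2 valence electron can cost more to remove than an n=3 core electron, so the actual values have to decide it.
Valence configurations: C²⁺ [He]2s², O²⁺ [He]2s²2p², S²⁺ [Ne]3s²3p².
Approximate IE_3 values (kJ/mol): K 4420, C 4620, O 5300, S 3357.
Hence IE_3: S < K < C < O.

O > C > K > S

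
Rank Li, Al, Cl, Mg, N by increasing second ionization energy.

Mg, Al, Cl, N, Li

After 1 electron has been removed, what remains? Li⁺ is the bare [He] core; Al⁺ still has 2 valence electrons; Cl⁺ still has 6 valence electrons; Mg⁺ still has 1 valence electron; N⁺ still has 4 valence electrons.
Breaking into a closed-shell core is much more expensive than removing a leftover valence electron — Li has the largest IE_2 here.
Valence configurations: Al⁺ [Ne]3s², Cl⁺ [Ne]3s²3p⁴, Mg⁺ [Ne]3s¹, N⁺ [He]2s²2p².
The numbers (kJ/mol): Li 7298, Al 1817, Cl 2298, Mg 1451, N 2856.
Putting it together, IE_2: Mg < Al < Cl < N < Li.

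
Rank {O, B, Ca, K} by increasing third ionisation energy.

B < K < Ca < O

The third ionization energy removes an electron from the +2 ion. For each element: O²⁺ still has 4 valence electrons; B²⁺ still has 1 valence electron; Ca²⁺ is the bare [Ar] core; K²⁺ is already 1 electron into the core.
Usually core removal costs more than valence removal, but here the competition is close: a tightly held n=2 valence electron can cost more to remove than an n=3 core electron, so the actual values have to decide it.
Valence configurations: O²⁺ [He]2s²2p², B²⁺ [He]2s¹.
Approximate IE_3 values (kJ/mol): O 5300, B 3660, Ca 4912, K 4420.
Hence IE_3: B < K < Ca < O.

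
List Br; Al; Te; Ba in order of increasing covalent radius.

Al is in period 3, group 13; Br is in period 4, group 17; Te is in period 5, group 16; Ba is in period 6, group 2.
Radius decreases left→right (rising Z_eff, same n) and increases top→bottom (higher n).
Neither a single period nor a single group — weigh both effects.
Al > Br: period and group pull opposite ways; the across-period shift dominates (126 vs 114 pm).
Te > Al: period and group pull opposite ways; the down-group shift dominates (136 vs 126 pm).
Ba > Te: relative to Te, both the across-period and down-group shifts push Ba's atomic radius up.
Tabulated atomic radius (pm): Al 126, Br 114, Te 136, Ba 196.
So from smallest to largest: Br < Al < Te < Ba.

Br, Al, Te, Ba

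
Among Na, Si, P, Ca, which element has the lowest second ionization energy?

Ca

Consider each +1 ion: Na⁺ is the bare [Ne] core; Si⁺ still has 3 valence electrons; P⁺ still has 4 valence electrons; Ca⁺ still has 1 valence electron.
Pulling an electron out of a noble-gas core costs far more than removing a remaining valence electron, so Na sits at the high end of IE_2.
Valence configurations: Si⁺ [Ne]3s²3p¹, P⁺ [Ne]3s²3p², Ca⁺ [Ar]4s¹.
The numbers (kJ/mol): Na 4562, Si 1577, P 1907, Ca 1145.
Hence IE_2: Ca < Si < P < Na.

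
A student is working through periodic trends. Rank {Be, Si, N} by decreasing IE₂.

N, Be, Si

The second ionization energy removes an electron from the +1 ion. For each element: Be⁺ still has 1 valence electron; Si⁺ still has 3 valence electrons; N⁺ still has 4 valence electrons.
All are still removing valence electrons, so compare the +1 ions as you would atoms: IE_2 generally rises across a period (higher Z_eff) and falls down a group (larger shell), subject to the usual subshell exceptions.
Valence configurations: Be⁺ [He]2s¹, Si⁺ [Ne]3s²3p¹, N⁺ [He]2s²2p².
Approximate IE_2 values (kJ/mol): Be 1757, Si 1577, N 2856.
Putting it together, IE_2: Si < Be < N.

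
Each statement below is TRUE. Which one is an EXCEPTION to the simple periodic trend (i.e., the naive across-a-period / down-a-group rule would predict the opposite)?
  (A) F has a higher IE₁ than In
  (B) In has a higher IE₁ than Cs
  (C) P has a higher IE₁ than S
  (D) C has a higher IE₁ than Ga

(C)

The general trend: IE₁ increases across a period and decreases down a group.
(A) F (period 2, group 17) vs In (period 5, group 13): the stated order agrees with the simple trend.
(B) In (period 5, group 13) vs Cs (period 6, group 1): the stated order agrees with the simple trend.
(C) P (period 3, group 15) vs S (period 3, group 16): the stated order contradicts the simple trend.
(D) C (period 2, group 14) vs Ga (period 4, group 13): the stated order agrees with the simple trend.
The exception is (C): S (3p⁴) ionizes more easily than half-filled P (3p³) because the paired 3p electron in S is pushed out by e⁻–e⁻ repulsion.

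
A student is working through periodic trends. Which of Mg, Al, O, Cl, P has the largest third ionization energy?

Mg

IE_3 is the cost of taking one more electron from the +2 cation: Mg²⁺ is the bare [Ne] core; Al²⁺ still has 1 valence electron; O²⁺ still has 4 valence electrons; Cl²⁺ still has 5 valence electrons; P²⁺ still has 3 valence electrons.
Breaking into a closed-shell core is much more expensive than removing a leftover valence electron — Mg has the largest IE_3 here.
Valence configurations: Al²⁺ [Ne]3s¹, O²⁺ [He]2s²2p², Cl²⁺ [Ne]3s²3p³, P²⁺ [Ne]3s²3p¹.
The numbers (kJ/mol): Mg 7733, Al 2745, O 5300, Cl 3822, P 2914.
Putting it together, IE_3: Al < P < Cl < O < Mg.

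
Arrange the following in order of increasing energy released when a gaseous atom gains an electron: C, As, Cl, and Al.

Al < As < C < Cl

C is in period 2, group 14; Al is in period 3, group 13; Cl is in period 3, group 17; As is in period 4, group 15.
Electron affinity generally becomes more exothermic across a period toward the halogens and less exothermic down a group.
Here both period and group differ, so the two effects have to be weighed against each other.
As > Al: period and group pull opposite ways; the across-period shift dominates (78 vs 42 kJ/mol).
C > As: the two effects oppose for this pair; the down-group effect wins (122 vs 78 kJ/mol).
Cl > C: period and group pull opposite ways; the across-period shift dominates (349 vs 122 kJ/mol).
Tabulated electron affinity (kJ/mol): C 122, Al 42, Cl 349, As 78.
So from lowest to highest: Al < As < C < Cl.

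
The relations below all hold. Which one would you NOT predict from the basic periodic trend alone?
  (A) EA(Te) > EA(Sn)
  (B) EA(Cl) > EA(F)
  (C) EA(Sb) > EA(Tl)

The general trend: electron affinity increases across a period and decreases down a group.
(A) Te (period 5, group 16) vs Sn (period 5, group 14): the stated order agrees with the simple trend.
(B) Cl (period 3, group 17) vs F (period 2, group 17): the stated order contradicts the simple trend.
(C) Sb (period 5, group 15) vs Tl (period 6, group 13): the stated order agrees with the simple trend.
The exception is (B): F's small 2p subshell makes the incoming electron feel strong e⁻–e⁻ repulsion, so Cl actually releases more energy on gaining an electron.

(B)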